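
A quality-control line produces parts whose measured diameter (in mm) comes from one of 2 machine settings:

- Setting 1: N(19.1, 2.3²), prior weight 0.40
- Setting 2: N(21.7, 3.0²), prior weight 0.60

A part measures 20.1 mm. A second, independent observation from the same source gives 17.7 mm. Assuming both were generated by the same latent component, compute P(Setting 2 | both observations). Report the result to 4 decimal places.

0.2937

Apply Bayes' rule: the posterior for each component is proportional to its prior times its likelihood at x.
Since both observations come from the same component, the likelihood for component k is f_k(x₁)·f_k(x₂).
  f_1 = [0.15781] × [0.144121] = 0.0227437
  f_2 = [0.115351] × [0.05467] = 0.00630626
Weight by the priors:
  π_1·f_1 = 0.40 × 0.0227437 = 0.00909747
  π_2·f_2 = 0.60 × 0.00630626 = 0.00378375
Evidence: 0.00909747 + 0.00378375 = 0.0128812
P(Setting 2 | x₁,x₂) = 0.00378375 / 0.0128812 ≈ 0.2937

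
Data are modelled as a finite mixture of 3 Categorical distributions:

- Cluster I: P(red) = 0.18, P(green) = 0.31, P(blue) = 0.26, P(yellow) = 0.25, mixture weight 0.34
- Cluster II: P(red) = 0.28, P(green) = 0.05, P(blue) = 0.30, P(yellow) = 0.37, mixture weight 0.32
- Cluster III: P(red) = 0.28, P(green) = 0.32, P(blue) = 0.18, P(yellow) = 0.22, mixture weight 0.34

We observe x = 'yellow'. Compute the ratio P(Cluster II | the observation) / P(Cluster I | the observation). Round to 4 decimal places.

Only the two components matter; the odds are (π_i f_i(x)) / (π_j f_j(x)).
Evaluate each component's likelihood at the observed value:
  f_I = P(yellow | comp) = 0.25
  f_II = P(yellow | comp) = 0.37
  f_III = P(yellow | comp) = 0.22
0.1184 / 0.085 ≈ 1.3929

1.3929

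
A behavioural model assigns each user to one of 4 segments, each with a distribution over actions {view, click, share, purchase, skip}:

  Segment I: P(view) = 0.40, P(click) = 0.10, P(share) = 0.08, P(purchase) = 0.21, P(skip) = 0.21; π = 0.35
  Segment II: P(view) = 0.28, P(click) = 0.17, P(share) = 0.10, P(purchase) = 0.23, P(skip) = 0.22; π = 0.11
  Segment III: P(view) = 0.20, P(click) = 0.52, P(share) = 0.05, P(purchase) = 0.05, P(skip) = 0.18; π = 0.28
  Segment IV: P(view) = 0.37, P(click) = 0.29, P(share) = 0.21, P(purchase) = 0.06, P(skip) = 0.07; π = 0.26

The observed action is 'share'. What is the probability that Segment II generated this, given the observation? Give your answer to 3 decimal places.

P(component k | x) = P(Z=k)·f_k(x) / marginal(x), where marginal(x) = Σ_j P(Z=j)·f_j(x).
Categorical probabilities:
  p_I = 0.08
  p_II = 0.1
  p_III = 0.05
  p_IV = 0.21
Prior × likelihood for each component:
  P(Z=I)·p_I = 0.35 × 0.08 = 0.028
  P(Z=II)·p_II = 0.11 × 0.1 = 0.011
  P(Z=III)·p_III = 0.28 × 0.05 = 0.014
  P(Z=IV)·p_IV = 0.26 × 0.21 = 0.0546
Denominator: 0.028 + 0.011 + 0.014 + 0.0546 = 0.1076
P(Segment II | data) ≈ 0.102

0.102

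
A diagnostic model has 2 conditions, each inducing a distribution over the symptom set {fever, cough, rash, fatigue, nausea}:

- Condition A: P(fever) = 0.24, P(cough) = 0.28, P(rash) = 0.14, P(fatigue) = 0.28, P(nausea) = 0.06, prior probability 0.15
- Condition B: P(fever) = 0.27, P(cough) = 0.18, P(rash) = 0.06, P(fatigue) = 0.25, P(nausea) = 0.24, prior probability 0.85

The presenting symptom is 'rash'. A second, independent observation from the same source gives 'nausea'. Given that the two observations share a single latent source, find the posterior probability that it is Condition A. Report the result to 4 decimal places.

0.0933

Posterior ∝ prior × likelihood, so P(k | x) ∝ π_k f_k(x); normalise over all components.
Since both observations come from the same component, the likelihood for component k is f_k(x₁)·f_k(x₂).
  f_A = [P(rash | comp) = 0.14] × [0.06] = 0.0084
  f_B = [P(rash | comp) = 0.06] × [0.24] = 0.0144
Prior × likelihood for each component:
  π_A·f_A = 0.15 × 0.0084 = 0.00126
  π_B·f_B = 0.85 × 0.0144 = 0.01224
Denominator: 0.00126 + 0.01224 = 0.0135
P(Condition A | data) = 0.00126 / 0.0135 ≈ 0.0933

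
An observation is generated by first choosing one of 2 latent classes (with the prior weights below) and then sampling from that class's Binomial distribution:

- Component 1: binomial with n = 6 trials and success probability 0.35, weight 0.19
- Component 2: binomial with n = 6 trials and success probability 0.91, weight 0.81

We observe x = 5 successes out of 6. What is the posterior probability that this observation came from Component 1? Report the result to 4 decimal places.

Posterior ∝ prior × likelihood, so P(k | x) ∝ P(Z=k) f_k(x); normalise over all components.
Evaluate each component's likelihood at the observed value:
  f_1 = C(6,5)·0.35^5·0.65^1 = 6·0.00525219·0.65 = 0.0204835
  f_2 = C(6,5)·0.91^5·0.09^1 = 6·0.624032·0.09 = 0.336977
Weight by the priors:
  P(Z=1)·f_1 = 0.19 × 0.0204835 = 0.00389187
  P(Z=2)·f_2 = 0.81 × 0.336977 = 0.272952
Normaliser: 0.00389187 + 0.272952 = 0.276844
P(Component 1 | the observation) = 0.00389187 / 0.276844 ≈ 0.0141

0.0141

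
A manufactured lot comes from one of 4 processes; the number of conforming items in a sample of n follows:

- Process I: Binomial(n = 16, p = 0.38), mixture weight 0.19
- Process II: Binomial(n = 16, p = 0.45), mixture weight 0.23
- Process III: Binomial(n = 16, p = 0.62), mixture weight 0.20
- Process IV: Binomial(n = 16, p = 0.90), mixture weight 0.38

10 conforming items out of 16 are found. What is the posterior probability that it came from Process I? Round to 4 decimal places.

Posterior ∝ prior × likelihood, so P(k | x) ∝ P(Z=k) f_k(x); normalise over all components.
Evaluate each component's likelihood at the observed value:
  f_I = C(16,10)·0.38^10·0.62^6 = 8008·6.27821e-05·0.0568002 = 0.0285568
  f_II = C(16,10)·0.45^10·0.55^6 = 8008·0.000340506·0.0276806 = 0.0754789
  f_III = C(16,10)·0.62^10·0.38^6 = 8008·0.00839299·0.00301094 = 0.202368
  f_IV = C(16,10)·0.90^10·0.10^6 = 8008·0.348678·1e-06 = 0.00279222
Prior × likelihood for each component:
  P(Z=I)·f_I = 0.19 × 0.0285568 = 0.0054258
  P(Z=II)·f_II = 0.23 × 0.0754789 = 0.0173601
  P(Z=III)·f_III = 0.20 × 0.202368 = 0.0404737
  P(Z=IV)·f_IV = 0.38 × 0.00279222 = 0.00106104
Marginal: 0.0054258 + 0.0173601 + 0.0404737 + 0.00106104 = 0.0643206
P(Process I | data) ≈ 0.0844

0.0844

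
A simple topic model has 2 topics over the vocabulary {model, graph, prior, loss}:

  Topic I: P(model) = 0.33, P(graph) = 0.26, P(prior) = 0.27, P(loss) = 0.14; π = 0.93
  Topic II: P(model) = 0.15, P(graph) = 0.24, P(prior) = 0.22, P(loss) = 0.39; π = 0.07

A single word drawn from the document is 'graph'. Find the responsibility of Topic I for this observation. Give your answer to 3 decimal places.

P(component k | x) = P(Z=k)·f_k(x) / marginal(x), where marginal(x) = Σ_j P(Z=j)·f_j(x).
Categorical probabilities:
  L_I = 0.26
  L_II = 0.24
Multiply by the mixture weights:
  P(Z=I)·L_I = 0.93 × 0.26 = 0.2418
  P(Z=II)·L_II = 0.07 × 0.24 = 0.0168
Sum: 0.2418 + 0.0168 = 0.2586
So the posterior for Topic I is 0.2418 / 0.2586 ≈ 0.935.

0.935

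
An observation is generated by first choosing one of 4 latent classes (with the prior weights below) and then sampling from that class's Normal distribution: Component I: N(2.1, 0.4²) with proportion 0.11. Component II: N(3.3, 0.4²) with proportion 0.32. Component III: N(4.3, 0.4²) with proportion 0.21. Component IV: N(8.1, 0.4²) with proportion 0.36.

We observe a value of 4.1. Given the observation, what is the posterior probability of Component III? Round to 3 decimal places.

0.811

Posterior ∝ prior × likelihood, so P(k | x) ∝ π_k f_k(x); normalise over all components.
Component likelihoods at x = 4.1:
  f_I = 3.7168e-06
  f_II = 0.134977
  f_III = 0.880163
  f_IV = 1.92365e-22
Weight by the priors:
  π_I·f_I = 0.11 × 3.7168e-06 = 4.08848e-07
  π_II·f_II = 0.32 × 0.134977 = 0.0431928
  π_III·f_III = 0.21 × 0.880163 = 0.184834
  π_IV·f_IV = 0.36 × 1.92365e-22 = 6.92514e-23
Sum: 4.08848e-07 + 0.0431928 + 0.184834 + 6.92514e-23 = 0.228027
So the posterior for Component III is 0.184834 / 0.228027 ≈ 0.811.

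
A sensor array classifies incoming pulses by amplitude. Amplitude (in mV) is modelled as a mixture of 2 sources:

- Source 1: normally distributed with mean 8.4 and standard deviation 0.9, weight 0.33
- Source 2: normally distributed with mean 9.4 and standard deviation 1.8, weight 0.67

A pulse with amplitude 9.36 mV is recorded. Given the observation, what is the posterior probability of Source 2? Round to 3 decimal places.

The responsibility of component k is P(Z=k) f_k(x) divided by Σ_j P(Z=j) f_j(x).
Evaluate each component's likelihood at the observed value:
  p_1 = 0.250959
  p_2 = 0.22158
Weight by the priors:
  P(Z=1)·p_1 = 0.33 × 0.250959 = 0.0828164
  P(Z=2)·p_2 = 0.67 × 0.22158 = 0.148459
Denominator: 0.0828164 + 0.148459 = 0.231275
P(Source 2 | x) ≈ 0.642

0.642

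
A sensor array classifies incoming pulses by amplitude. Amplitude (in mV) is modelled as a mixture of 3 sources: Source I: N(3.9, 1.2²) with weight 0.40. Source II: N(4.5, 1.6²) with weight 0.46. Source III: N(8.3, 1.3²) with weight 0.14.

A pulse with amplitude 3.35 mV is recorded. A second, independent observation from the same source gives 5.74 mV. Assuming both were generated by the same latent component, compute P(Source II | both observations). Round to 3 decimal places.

0.571

Posterior ∝ prior × likelihood, so P(k | x) ∝ π_k f_k(x); normalise over all components.
Since both observations come from the same component, the likelihood for component k is f_k(x₁)·f_k(x₂).
  f_I = [(1/(1.2·√(2π)))·exp(−(3.35−3.9)²/(2·1.2²)) = 0.332452·exp(-0.10503) = 0.299304] × [0.10261] = 0.0307117
  f_II = [(1/(1.6·√(2π)))·exp(−(3.35−4.5)²/(2·1.6²)) = 0.249339·exp(-0.25830) = 0.19258] × [0.184657] = 0.0355613
  f_III = [(1/(1.3·√(2π)))·exp(−(3.35−8.3)²/(2·1.3²)) = 0.306879·exp(-7.24926) = 0.000218099] × [0.0441467] = 9.62833e-06
Prior × likelihood for each component:
  π_I·f_I = 0.40 × 0.0307117 = 0.0122847
  π_II·f_II = 0.46 × 0.0355613 = 0.0163582
  π_III·f_III = 0.14 × 9.62833e-06 = 1.34797e-06
Normaliser: 0.0122847 + 0.0163582 + 1.34797e-06 = 0.0286442
P(Source II | x₁, x₂) ≈ 0.571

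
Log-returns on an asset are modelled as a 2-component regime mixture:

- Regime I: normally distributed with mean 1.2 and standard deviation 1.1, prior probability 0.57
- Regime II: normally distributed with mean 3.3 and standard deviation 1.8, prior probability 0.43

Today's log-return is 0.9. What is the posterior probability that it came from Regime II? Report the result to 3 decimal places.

0.164

The responsibility of component k is P(Z=k) f_k(x) divided by Σ_j P(Z=j) f_j(x).
Normal densities:
  L_I = 0.349435
  L_II = 0.0911167
Multiply by the mixture weights:
  P(Z=I)·L_I = 0.57 × 0.349435 = 0.199178
  P(Z=II)·L_II = 0.43 × 0.0911167 = 0.0391802
Denominator: 0.199178 + 0.0391802 = 0.238358
P(Regime II | the observation) ≈ 0.164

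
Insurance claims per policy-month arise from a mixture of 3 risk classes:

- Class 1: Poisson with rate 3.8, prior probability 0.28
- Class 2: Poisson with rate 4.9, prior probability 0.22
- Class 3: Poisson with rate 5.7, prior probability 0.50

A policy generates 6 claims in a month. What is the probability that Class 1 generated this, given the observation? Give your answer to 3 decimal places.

0.191

By Bayes' theorem, P(k | x) = P(Z=k) f_k(x) / Σ_j P(Z=j) f_j(x).
Poisson probabilities:
  f_1 = 0.0935513
  f_2 = 0.143153
  f_3 = 0.159382
Weight by the priors:
  P(Z=1)·f_1 = 0.28 × 0.0935513 = 0.0261944
  P(Z=2)·f_2 = 0.22 × 0.143153 = 0.0314937
  P(Z=3)·f_3 = 0.50 × 0.159382 = 0.0796908
Evidence: 0.0261944 + 0.0314937 + 0.0796908 = 0.137379
Responsibility of Class 1: 0.0261944 / 0.137379 ≈ 0.191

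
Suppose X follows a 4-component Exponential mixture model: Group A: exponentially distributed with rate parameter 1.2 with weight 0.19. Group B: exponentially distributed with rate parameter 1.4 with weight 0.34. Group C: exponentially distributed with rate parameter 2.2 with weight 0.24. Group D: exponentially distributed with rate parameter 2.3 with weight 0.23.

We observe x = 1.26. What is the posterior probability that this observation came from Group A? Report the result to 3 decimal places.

By Bayes' theorem, P(k | x) = π_k f_k(x) / Σ_j π_j f_j(x).
Component likelihoods at x = 1.26:
  f_A = 1.2·e^(−1.2·1.26) = 1.2·e^(−1.5120) = 0.264562
  f_B = 1.4·e^(−1.4·1.26) = 1.4·e^(−1.7640) = 0.239901
  f_C = 2.2·e^(−2.2·1.26) = 2.2·e^(−2.7720) = 0.137581
  f_D = 2.3·e^(−2.3·1.26) = 2.3·e^(−2.8980) = 0.126807
Weight by the priors:
  π_A·f_A = 0.19 × 0.264562 = 0.0502668
  π_B·f_B = 0.34 × 0.239901 = 0.0815664
  π_C·f_C = 0.24 × 0.137581 = 0.0330194
  π_D·f_D = 0.23 × 0.126807 = 0.0291656
Sum: 0.0502668 + 0.0815664 + 0.0330194 + 0.0291656 = 0.194018
So the posterior for Group A is 0.0502668 / 0.194018 ≈ 0.259.

0.259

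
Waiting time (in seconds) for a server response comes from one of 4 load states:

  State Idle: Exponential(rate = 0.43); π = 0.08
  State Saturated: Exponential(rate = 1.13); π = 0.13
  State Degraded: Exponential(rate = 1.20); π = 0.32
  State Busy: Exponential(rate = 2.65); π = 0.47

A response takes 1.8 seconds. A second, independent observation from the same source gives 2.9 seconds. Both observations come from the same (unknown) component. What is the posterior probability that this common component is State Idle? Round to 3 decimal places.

By Bayes' theorem, P(k | x) = π_k f_k(x) / Σ_j π_j f_j(x).
Since both observations come from the same component, the likelihood for component k is f_k(x₁)·f_k(x₂).
  f_Idle = [0.198301] × [0.123567] = 0.0245035
  f_Saturated = [0.147817] × [0.0426477] = 0.00630404
  f_Degraded = [0.13839] × [0.0369689] = 0.00511613
  f_Busy = [0.022473] × [0.00121813] = 2.7375e-05
Multiply by the mixture weights:
  π_Idle·f_Idle = 0.08 × 0.0245035 = 0.00196028
  π_Saturated·f_Saturated = 0.13 × 0.00630404 = 0.000819525
  π_Degraded·f_Degraded = 0.32 × 0.00511613 = 0.00163716
  π_Busy·f_Busy = 0.47 × 2.7375e-05 = 1.28662e-05
Denominator: 0.00196028 + 0.000819525 + 0.00163716 + 1.28662e-05 = 0.00442983
P(State Idle | x₁, x₂) = 0.00196028 / 0.00442983 ≈ 0.443

0.443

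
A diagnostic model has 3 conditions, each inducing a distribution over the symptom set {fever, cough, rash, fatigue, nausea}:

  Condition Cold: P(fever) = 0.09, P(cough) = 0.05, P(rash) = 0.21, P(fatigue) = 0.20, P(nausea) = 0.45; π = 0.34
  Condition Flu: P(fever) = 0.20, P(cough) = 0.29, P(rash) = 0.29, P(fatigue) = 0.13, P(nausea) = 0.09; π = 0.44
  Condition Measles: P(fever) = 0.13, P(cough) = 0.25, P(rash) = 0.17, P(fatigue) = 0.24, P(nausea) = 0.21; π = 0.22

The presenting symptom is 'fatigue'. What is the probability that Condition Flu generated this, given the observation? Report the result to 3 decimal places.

The responsibility of component k is P(Z=k) f_k(x) divided by Σ_j P(Z=j) f_j(x).
Categorical probabilities:
  f_Cold = P(fatigue | comp) = 0.20
  f_Flu = P(fatigue | comp) = 0.13
  f_Measles = P(fatigue | comp) = 0.24
Multiply by the mixture weights:
  P(Z=Cold)·f_Cold = 0.34 × 0.2 = 0.068
  P(Z=Flu)·f_Flu = 0.44 × 0.13 = 0.0572
  P(Z=Measles)·f_Measles = 0.22 × 0.24 = 0.0528
Marginal: 0.068 + 0.0572 + 0.0528 = 0.178
P(Condition Flu | x) ≈ 0.321

0.321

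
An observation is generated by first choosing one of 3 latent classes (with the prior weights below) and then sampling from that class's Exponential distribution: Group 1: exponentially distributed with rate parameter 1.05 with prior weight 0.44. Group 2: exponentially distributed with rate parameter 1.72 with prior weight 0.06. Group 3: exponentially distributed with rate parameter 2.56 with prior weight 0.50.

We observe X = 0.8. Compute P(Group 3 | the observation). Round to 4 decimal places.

Posterior ∝ prior × likelihood, so P(k | x) ∝ P(Z=k) f_k(x); normalise over all components.
Evaluate each component's likelihood at the observed value:
  f_1 = 0.453296
  f_2 = 0.434449
  f_3 = 0.330221
Multiply by the mixture weights:
  P(Z=1)·f_1 = 0.44 × 0.453296 = 0.19945
  P(Z=2)·f_2 = 0.06 × 0.434449 = 0.026067
  P(Z=3)·f_3 = 0.50 × 0.330221 = 0.165111
Evidence: 0.19945 + 0.026067 + 0.165111 = 0.390628
P(Group 3 | 0.8) = 0.165111 / 0.390628 ≈ 0.4227

0.4227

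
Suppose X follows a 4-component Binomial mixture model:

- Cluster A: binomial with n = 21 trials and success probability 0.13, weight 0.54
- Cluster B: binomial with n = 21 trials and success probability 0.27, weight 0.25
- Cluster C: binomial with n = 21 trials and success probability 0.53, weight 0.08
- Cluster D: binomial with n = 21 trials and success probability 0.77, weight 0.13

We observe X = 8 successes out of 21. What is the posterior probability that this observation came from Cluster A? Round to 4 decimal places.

0.0472

P(component k | x) = w_k·f_k(x) / marginal(x), where marginal(x) = Σ_j w_j·f_j(x).
Evaluate each component's likelihood at the observed value:
  f_A = 0.00271544
  f_B = 0.0960838
  f_C = 0.0691866
  f_D = 0.000126745
Prior × likelihood for each component:
  w_A·f_A = 0.54 × 0.00271544 = 0.00146634
  w_B·f_B = 0.25 × 0.0960838 = 0.024021
  w_C·f_C = 0.08 × 0.0691866 = 0.00553493
  w_D·f_D = 0.13 × 0.000126745 = 1.64768e-05
Denominator: 0.00146634 + 0.024021 + 0.00553493 + 1.64768e-05 = 0.0310387
Responsibility of Cluster A: 0.00146634 / 0.0310387 ≈ 0.0472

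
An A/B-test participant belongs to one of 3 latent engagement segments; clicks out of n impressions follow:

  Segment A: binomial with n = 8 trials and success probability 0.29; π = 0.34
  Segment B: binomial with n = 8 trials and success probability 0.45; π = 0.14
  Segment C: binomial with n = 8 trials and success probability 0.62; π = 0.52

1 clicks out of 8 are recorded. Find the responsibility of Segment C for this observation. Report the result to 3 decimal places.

0.036

By Bayes' theorem, P(k | x) = π_k f_k(x) / Σ_j π_j f_j(x).
Evaluate each component's likelihood at the observed value:
  f_A = 0.211007
  f_B = 0.0548077
  f_C = 0.00567501
Prior × likelihood for each component:
  π_A·f_A = 0.34 × 0.211007 = 0.0717423
  π_B·f_B = 0.14 × 0.0548077 = 0.00767307
  π_C·f_C = 0.52 × 0.00567501 = 0.00295101
Marginal: 0.0717423 + 0.00767307 + 0.00295101 = 0.0823664
So the posterior for Segment C is 0.00295101 / 0.0823664 ≈ 0.036.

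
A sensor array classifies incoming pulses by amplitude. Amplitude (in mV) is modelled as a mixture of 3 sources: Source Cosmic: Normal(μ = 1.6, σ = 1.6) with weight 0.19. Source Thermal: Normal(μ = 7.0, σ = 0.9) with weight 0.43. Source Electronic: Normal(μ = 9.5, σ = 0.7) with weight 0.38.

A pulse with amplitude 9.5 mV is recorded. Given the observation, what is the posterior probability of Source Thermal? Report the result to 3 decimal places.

Apply Bayes' rule: the posterior for each component is proportional to its prior times its likelihood at x.
Normal densities:
  L_Cosmic = 1.26759e-06
  L_Thermal = 0.00935726
  L_Electronic = 0.569918
Weight by the priors:
  π_Cosmic·L_Cosmic = 0.19 × 1.26759e-06 = 2.40842e-07
  π_Thermal·L_Thermal = 0.43 × 0.00935726 = 0.00402362
  π_Electronic·L_Electronic = 0.38 × 0.569918 = 0.216569
Normaliser: 2.40842e-07 + 0.00402362 + 0.216569 = 0.220593
So the posterior for Source Thermal is 0.00402362 / 0.220593 ≈ 0.018.

0.018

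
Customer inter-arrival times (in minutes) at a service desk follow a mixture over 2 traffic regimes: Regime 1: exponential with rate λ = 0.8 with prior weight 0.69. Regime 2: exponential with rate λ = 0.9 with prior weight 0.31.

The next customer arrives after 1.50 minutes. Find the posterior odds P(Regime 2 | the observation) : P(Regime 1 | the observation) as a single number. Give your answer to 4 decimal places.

0.4350

Only the two components matter; the odds are (π_i f_i(x)) / (π_j f_j(x)).
Evaluate each component's likelihood at the observed value:
  f_1 = 0.8·e^(−0.8·1.50) = 0.8·e^(−1.2000) = 0.240955
  f_2 = 0.9·e^(−0.9·1.50) = 0.9·e^(−1.3500) = 0.233316
Odds = (0.31/0.69) × (0.233316/0.240955) = 0.449275 × 0.968296 ≈ 0.4350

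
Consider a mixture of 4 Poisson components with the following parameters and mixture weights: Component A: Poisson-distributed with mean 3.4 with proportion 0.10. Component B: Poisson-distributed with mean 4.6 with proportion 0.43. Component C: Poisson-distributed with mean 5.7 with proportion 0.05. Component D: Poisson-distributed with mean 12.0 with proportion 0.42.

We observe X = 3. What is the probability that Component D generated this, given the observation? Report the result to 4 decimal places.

The responsibility of component k is π_k f_k(x) divided by Σ_j π_j f_j(x).
Evaluate each component's likelihood at the observed value:
  f_A = e^(−3.4)·3.4^3/3! = 0.218617
  f_B = e^(−4.6)·4.6^3/3! = 0.163068
  f_C = e^(−5.7)·5.7^3/3! = 0.103275
  f_D = e^(−12.0)·12.0^3/3! = 0.00176953
Prior × likelihood for each component:
  π_A·f_A = 0.10 × 0.218617 = 0.0218617
  π_B·f_B = 0.43 × 0.163068 = 0.0701191
  π_C·f_C = 0.05 × 0.103275 = 0.00516374
  π_D·f_D = 0.42 × 0.00176953 = 0.000743204
Denominator: 0.0218617 + 0.0701191 + 0.00516374 + 0.000743204 = 0.0978877
So the posterior for Component D is 0.000743204 / 0.0978877 ≈ 0.0076.

0.0076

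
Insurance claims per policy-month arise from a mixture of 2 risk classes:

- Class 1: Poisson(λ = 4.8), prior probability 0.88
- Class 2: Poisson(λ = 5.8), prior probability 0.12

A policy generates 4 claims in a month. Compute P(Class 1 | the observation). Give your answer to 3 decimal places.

Apply Bayes' rule: the posterior for each component is proportional to its prior times its likelihood at x.
Component likelihoods at x = 4 claims:
  f_1 = 0.182029
  f_2 = 0.142755
Weight by the priors:
  π_1·f_1 = 0.88 × 0.182029 = 0.160185
  π_2·f_2 = 0.12 × 0.142755 = 0.0171307
Marginal: 0.160185 + 0.0171307 = 0.177316
P(Class 1 | x) = 0.160185 / 0.177316 ≈ 0.903

0.903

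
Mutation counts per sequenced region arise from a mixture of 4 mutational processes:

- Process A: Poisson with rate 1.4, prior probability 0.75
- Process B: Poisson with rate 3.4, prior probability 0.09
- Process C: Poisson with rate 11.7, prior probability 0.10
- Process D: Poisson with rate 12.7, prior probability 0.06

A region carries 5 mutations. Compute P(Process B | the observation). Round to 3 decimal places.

The responsibility of component k is w_k f_k(x) divided by Σ_j w_j f_j(x).
Evaluate each component's likelihood at the observed value:
  p_A = e^(−1.4)·1.4^5/5! = 0.0110521
  p_B = e^(−3.4)·3.4^5/5! = 0.126361
  p_C = e^(−11.7)·11.7^5/5! = 0.0151531
  p_D = e^(−12.7)·12.7^5/5! = 0.00840035
Multiply by the mixture weights:
  w_A·p_A = 0.75 × 0.0110521 = 0.00828911
  w_B·p_B = 0.09 × 0.126361 = 0.0113725
  w_C·p_C = 0.10 × 0.0151531 = 0.00151531
  w_D·p_D = 0.06 × 0.00840035 = 0.000504021
Denominator: 0.00828911 + 0.0113725 + 0.00151531 + 0.000504021 = 0.0216809
Responsibility of Process B: 0.0113725 / 0.0216809 ≈ 0.525

0.525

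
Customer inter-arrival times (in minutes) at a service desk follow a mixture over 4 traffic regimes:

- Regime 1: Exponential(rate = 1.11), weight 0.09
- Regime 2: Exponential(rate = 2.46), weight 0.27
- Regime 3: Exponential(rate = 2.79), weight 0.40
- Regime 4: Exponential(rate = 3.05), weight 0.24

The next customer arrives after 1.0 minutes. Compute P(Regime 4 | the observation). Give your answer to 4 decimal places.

0.1797

By Bayes' theorem, P(k | x) = P(Z=k) f_k(x) / Σ_j P(Z=j) f_j(x).
Component likelihoods at x = 1.0 minutes:
  L_1 = 1.11·e^(−1.11·1.0) = 1.11·e^(−1.1100) = 0.36581
  L_2 = 2.46·e^(−2.46·1.0) = 2.46·e^(−2.4600) = 0.21017
  L_3 = 2.79·e^(−2.79·1.0) = 2.79·e^(−2.7900) = 0.171365
  L_4 = 3.05·e^(−3.05·1.0) = 3.05·e^(−3.0500) = 0.144445
Unnormalised posteriors:
  P(Z=1)·L_1 = 0.09 × 0.36581 = 0.0329229
  P(Z=2)·L_2 = 0.27 × 0.21017 = 0.0567459
  P(Z=3)·L_3 = 0.40 × 0.171365 = 0.0685461
  P(Z=4)·L_4 = 0.24 × 0.144445 = 0.0346667
Evidence: 0.0329229 + 0.0567459 + 0.0685461 + 0.0346667 = 0.192882
P(Regime 4 | data) ≈ 0.1797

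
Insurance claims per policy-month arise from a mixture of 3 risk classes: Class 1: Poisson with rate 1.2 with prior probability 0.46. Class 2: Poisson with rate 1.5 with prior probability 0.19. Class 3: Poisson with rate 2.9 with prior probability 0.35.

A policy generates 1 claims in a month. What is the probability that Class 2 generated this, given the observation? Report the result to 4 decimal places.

Posterior ∝ prior × likelihood, so P(k | x) ∝ P(Z=k) f_k(x); normalise over all components.
Component likelihoods at x = 1 claims:
  L_1 = e^(−1.2)·1.2^1/1! = 0.361433
  L_2 = e^(−1.5)·1.5^1/1! = 0.334695
  L_3 = e^(−2.9)·2.9^1/1! = 0.159567
Weight by the priors:
  P(Z=1)·L_1 = 0.46 × 0.361433 = 0.166259
  P(Z=2)·L_2 = 0.19 × 0.334695 = 0.0635921
  P(Z=3)·L_3 = 0.35 × 0.159567 = 0.0558486
Evidence: 0.166259 + 0.0635921 + 0.0558486 = 0.2857
Responsibility of Class 2: 0.0635921 / 0.2857 ≈ 0.2226

0.2226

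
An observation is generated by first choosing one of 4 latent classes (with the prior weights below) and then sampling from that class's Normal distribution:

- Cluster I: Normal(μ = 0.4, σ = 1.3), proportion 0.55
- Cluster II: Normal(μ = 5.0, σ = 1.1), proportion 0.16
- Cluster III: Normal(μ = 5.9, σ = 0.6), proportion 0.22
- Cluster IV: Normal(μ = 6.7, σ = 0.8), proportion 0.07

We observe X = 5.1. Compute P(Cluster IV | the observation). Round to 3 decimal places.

0.038

By Bayes' theorem, P(k | x) = P(Z=k) f_k(x) / Σ_j P(Z=j) f_j(x).
Normal densities:
  f_I = 0.000445281
  f_II = 0.361179
  f_III = 0.27335
  f_IV = 0.0674887
Unnormalised posteriors:
  P(Z=I)·f_I = 0.55 × 0.000445281 = 0.000244904
  P(Z=II)·f_II = 0.16 × 0.361179 = 0.0577887
  P(Z=III)·f_III = 0.22 × 0.27335 = 0.060137
  P(Z=IV)·f_IV = 0.07 × 0.0674887 = 0.00472421
Sum: 0.000244904 + 0.0577887 + 0.060137 + 0.00472421 = 0.122895
Responsibility of Cluster IV: 0.00472421 / 0.122895 ≈ 0.038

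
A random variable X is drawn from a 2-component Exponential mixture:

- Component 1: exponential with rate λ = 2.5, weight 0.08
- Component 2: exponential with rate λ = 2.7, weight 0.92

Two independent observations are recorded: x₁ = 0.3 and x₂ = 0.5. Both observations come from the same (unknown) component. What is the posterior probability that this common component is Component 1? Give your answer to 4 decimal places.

The responsibility of component k is π_k f_k(x) divided by Σ_j π_j f_j(x).
Since both observations come from the same component, the likelihood for component k is f_k(x₁)·f_k(x₂).
  f_1 = [2.5·e^(−2.5·0.3) = 2.5·e^(−0.7500) = 1.18092] × [0.716262] = 0.845846
  f_2 = [2.7·e^(−2.7·0.3) = 2.7·e^(−0.8100) = 1.20112] × [0.699949] = 0.84072
Multiply by the mixture weights:
  π_1·f_1 = 0.08 × 0.845846 = 0.0676676
  π_2·f_2 = 0.92 × 0.84072 = 0.773463
Evidence: 0.0676676 + 0.773463 = 0.84113
P(Component 1 | data) ≈ 0.0804

0.0804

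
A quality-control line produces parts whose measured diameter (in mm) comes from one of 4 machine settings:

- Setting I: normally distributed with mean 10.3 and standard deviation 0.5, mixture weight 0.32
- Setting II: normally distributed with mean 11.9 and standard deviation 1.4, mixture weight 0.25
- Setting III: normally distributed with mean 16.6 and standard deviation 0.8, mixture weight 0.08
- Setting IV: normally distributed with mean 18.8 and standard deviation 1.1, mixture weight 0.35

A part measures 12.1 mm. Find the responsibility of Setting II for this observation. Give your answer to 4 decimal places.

0.9945

By Bayes' theorem, P(k | x) = π_k f_k(x) / Σ_j π_j f_j(x).
Normal densities:
  p_I = 0.0012238
  p_II = 0.282066
  p_III = 6.71654e-08
  p_IV = 3.18812e-09
Weight by the priors:
  π_I·p_I = 0.32 × 0.0012238 = 0.000391617
  π_II·p_II = 0.25 × 0.282066 = 0.0705165
  π_III·p_III = 0.08 × 6.71654e-08 = 5.37323e-09
  π_IV·p_IV = 0.35 × 3.18812e-09 = 1.11584e-09
Sum: 0.000391617 + 0.0705165 + 5.37323e-09 + 1.11584e-09 = 0.0709081
So the posterior for Setting II is 0.0705165 / 0.0709081 ≈ 0.9945.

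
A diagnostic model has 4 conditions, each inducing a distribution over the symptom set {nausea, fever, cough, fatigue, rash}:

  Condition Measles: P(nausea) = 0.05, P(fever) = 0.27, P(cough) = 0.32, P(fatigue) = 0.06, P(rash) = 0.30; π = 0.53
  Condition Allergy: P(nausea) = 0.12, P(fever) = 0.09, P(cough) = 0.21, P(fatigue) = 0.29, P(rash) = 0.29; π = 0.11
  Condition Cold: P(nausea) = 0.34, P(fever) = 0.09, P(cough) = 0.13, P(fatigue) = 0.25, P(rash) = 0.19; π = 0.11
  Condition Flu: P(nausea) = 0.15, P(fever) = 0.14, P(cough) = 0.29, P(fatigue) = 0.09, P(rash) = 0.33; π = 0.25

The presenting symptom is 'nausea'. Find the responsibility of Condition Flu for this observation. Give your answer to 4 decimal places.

0.3272

Posterior ∝ prior × likelihood, so P(k | x) ∝ π_k f_k(x); normalise over all components.
Evaluate each component's likelihood at the observed value:
  p_Measles = P(nausea | comp) = 0.05
  p_Allergy = P(nausea | comp) = 0.12
  p_Cold = P(nausea | comp) = 0.34
  p_Flu = P(nausea | comp) = 0.15
Multiply by the mixture weights:
  π_Measles·p_Measles = 0.53 × 0.05 = 0.0265
  π_Allergy·p_Allergy = 0.11 × 0.12 = 0.0132
  π_Cold·p_Cold = 0.11 × 0.34 = 0.0374
  π_Flu·p_Flu = 0.25 × 0.15 = 0.0375
Denominator: 0.0265 + 0.0132 + 0.0374 + 0.0375 = 0.1146
So the posterior for Condition Flu is 0.0375 / 0.1146 ≈ 0.3272.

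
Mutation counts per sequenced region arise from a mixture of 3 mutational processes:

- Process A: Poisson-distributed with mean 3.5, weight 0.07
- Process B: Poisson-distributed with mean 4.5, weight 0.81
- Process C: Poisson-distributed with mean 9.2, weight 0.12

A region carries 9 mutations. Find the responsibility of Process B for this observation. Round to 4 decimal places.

0.5361

The responsibility of component k is w_k f_k(x) divided by Σ_j w_j f_j(x).
Component likelihoods at x = 9 mutations:
  f_A = 0.00655871
  f_B = 0.0231646
  f_C = 0.131467
Unnormalised posteriors:
  w_A·f_A = 0.07 × 0.00655871 = 0.00045911
  w_B·f_B = 0.81 × 0.0231646 = 0.0187633
  w_C·f_C = 0.12 × 0.131467 = 0.0157761
Denominator: 0.00045911 + 0.0187633 + 0.0157761 = 0.0349985
P(Process B | x) ≈ 0.5361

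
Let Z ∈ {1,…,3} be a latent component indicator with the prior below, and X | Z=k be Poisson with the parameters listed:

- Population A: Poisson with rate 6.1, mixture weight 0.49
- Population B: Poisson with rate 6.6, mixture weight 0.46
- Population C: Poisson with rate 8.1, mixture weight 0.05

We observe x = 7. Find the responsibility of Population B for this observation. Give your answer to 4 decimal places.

The responsibility of component k is π_k f_k(x) divided by Σ_j π_j f_j(x).
Evaluate each component's likelihood at the observed value:
  p_A = 0.139856
  p_B = 0.147243
  p_C = 0.137778
Weight by the priors:
  π_A·p_A = 0.49 × 0.139856 = 0.0685296
  π_B·p_B = 0.46 × 0.147243 = 0.0677316
  π_C·p_C = 0.05 × 0.137778 = 0.00688889
Normaliser: 0.0685296 + 0.0677316 + 0.00688889 = 0.14315
P(Population B | data) = 0.0677316 / 0.14315 ≈ 0.4732

0.4732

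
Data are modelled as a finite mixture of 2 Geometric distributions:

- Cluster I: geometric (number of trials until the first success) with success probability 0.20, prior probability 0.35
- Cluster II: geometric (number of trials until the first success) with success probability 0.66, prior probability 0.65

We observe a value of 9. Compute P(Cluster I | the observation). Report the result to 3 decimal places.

0.994

Posterior ∝ prior × likelihood, so P(k | x) ∝ P(Z=k) f_k(x); normalise over all components.
Evaluate each component's likelihood at the observed value:
  p_I = 0.0335544
  p_II = 0.000117862
Weight by the priors:
  P(Z=I)·p_I = 0.35 × 0.0335544 = 0.0117441
  P(Z=II)·p_II = 0.65 × 0.000117862 = 7.66106e-05
Evidence: 0.0117441 + 7.66106e-05 = 0.0118207
P(Cluster I | data) = 0.0117441 / 0.0118207 ≈ 0.994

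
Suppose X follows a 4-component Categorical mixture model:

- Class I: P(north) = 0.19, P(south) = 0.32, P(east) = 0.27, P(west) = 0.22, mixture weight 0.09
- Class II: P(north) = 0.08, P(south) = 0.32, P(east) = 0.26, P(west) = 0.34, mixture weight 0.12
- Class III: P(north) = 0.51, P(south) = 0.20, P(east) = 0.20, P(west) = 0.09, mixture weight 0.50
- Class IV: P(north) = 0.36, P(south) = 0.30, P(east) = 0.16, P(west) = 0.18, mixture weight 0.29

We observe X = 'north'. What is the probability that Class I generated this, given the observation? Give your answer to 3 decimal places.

0.044

By Bayes' theorem, P(k | x) = P(Z=k) f_k(x) / Σ_j P(Z=j) f_j(x).
Categorical probabilities:
  p_I = P(north | comp) = 0.19
  p_II = P(north | comp) = 0.08
  p_III = P(north | comp) = 0.51
  p_IV = P(north | comp) = 0.36
Multiply by the mixture weights:
  P(Z=I)·p_I = 0.09 × 0.19 = 0.0171
  P(Z=II)·p_II = 0.12 × 0.08 = 0.0096
  P(Z=III)·p_III = 0.50 × 0.51 = 0.255
  P(Z=IV)·p_IV = 0.29 × 0.36 = 0.1044
Denominator: 0.0171 + 0.0096 + 0.255 + 0.1044 = 0.3861
P(Class I | the observation) = 0.0171 / 0.3861 ≈ 0.044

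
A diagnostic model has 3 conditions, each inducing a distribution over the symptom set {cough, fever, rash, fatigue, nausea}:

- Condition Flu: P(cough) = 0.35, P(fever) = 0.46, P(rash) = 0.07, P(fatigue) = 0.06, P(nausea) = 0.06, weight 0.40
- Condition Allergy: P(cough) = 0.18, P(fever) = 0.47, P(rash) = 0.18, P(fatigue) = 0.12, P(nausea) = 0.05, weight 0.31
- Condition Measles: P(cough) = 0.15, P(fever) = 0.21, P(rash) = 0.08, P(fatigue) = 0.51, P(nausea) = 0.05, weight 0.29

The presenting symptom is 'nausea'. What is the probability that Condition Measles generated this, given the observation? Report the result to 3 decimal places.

The responsibility of component k is P(Z=k) f_k(x) divided by Σ_j P(Z=j) f_j(x).
Component likelihoods at x = 'nausea':
  f_Flu = P(nausea | comp) = 0.06
  f_Allergy = P(nausea | comp) = 0.05
  f_Measles = P(nausea | comp) = 0.05
Multiply by the mixture weights:
  P(Z=Flu)·f_Flu = 0.40 × 0.06 = 0.024
  P(Z=Allergy)·f_Allergy = 0.31 × 0.05 = 0.0155
  P(Z=Measles)·f_Measles = 0.29 × 0.05 = 0.0145
Marginal: 0.024 + 0.0155 + 0.0145 = 0.054
So the posterior for Condition Measles is 0.0145 / 0.054 ≈ 0.269.

0.269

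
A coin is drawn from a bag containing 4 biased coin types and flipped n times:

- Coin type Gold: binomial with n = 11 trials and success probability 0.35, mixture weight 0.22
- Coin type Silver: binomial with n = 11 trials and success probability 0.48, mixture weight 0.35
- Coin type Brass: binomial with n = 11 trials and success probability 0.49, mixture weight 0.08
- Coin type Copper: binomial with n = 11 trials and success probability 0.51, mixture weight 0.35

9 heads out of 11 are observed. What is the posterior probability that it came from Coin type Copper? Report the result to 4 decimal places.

Posterior ∝ prior × likelihood, so P(k | x) ∝ w_k f_k(x); normalise over all components.
Evaluate each component's likelihood at the observed value:
  f_Gold = 0.00183148
  f_Silver = 0.0201159
  f_Brass = 0.0232953
  f_Copper = 0.0308238
Weight by the priors:
  w_Gold·f_Gold = 0.22 × 0.00183148 = 0.000402925
  w_Silver·f_Silver = 0.35 × 0.0201159 = 0.00704058
  w_Brass·f_Brass = 0.08 × 0.0232953 = 0.00186362
  w_Copper·f_Copper = 0.35 × 0.0308238 = 0.0107883
Normaliser: 0.000402925 + 0.00704058 + 0.00186362 + 0.0107883 = 0.0200955
So the posterior for Coin type Copper is 0.0107883 / 0.0200955 ≈ 0.5369.

0.5369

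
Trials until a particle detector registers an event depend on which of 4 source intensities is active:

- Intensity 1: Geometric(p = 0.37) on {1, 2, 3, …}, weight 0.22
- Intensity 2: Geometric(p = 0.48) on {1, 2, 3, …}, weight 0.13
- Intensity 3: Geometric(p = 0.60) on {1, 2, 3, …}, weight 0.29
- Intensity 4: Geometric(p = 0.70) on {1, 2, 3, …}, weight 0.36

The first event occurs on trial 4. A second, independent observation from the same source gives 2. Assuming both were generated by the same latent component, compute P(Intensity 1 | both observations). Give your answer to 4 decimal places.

0.4299

Posterior ∝ prior × likelihood, so P(k | x) ∝ π_k f_k(x); normalise over all components.
Since both observations come from the same component, the likelihood for component k is f_k(x₁)·f_k(x₂).
  p_1 = [0.37·(1−0.37)^3 = 0.37·0.250047 = 0.0925174] × [0.2331] = 0.0215658
  p_2 = [0.48·(1−0.48)^3 = 0.48·0.140608 = 0.0674918] × [0.2496] = 0.016846
  p_3 = [0.60·(1−0.60)^3 = 0.60·0.064 = 0.0384] × [0.24] = 0.009216
  p_4 = [0.70·(1−0.70)^3 = 0.70·0.027 = 0.0189] × [0.21] = 0.003969
Unnormalised posteriors:
  π_1·p_1 = 0.22 × 0.0215658 = 0.00474448
  π_2·p_2 = 0.13 × 0.016846 = 0.00218998
  π_3·p_3 = 0.29 × 0.009216 = 0.00267264
  π_4·p_4 = 0.36 × 0.003969 = 0.00142884
Marginal: 0.00474448 + 0.00218998 + 0.00267264 + 0.00142884 = 0.0110359
Responsibility of Intensity 1: 0.00474448 / 0.0110359 ≈ 0.4299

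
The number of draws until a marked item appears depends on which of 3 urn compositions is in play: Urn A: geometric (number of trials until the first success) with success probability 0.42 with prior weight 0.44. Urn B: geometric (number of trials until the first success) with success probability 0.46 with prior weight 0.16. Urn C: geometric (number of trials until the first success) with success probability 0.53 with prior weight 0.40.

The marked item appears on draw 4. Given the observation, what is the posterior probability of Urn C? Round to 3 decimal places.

0.316

Posterior ∝ prior × likelihood, so P(k | x) ∝ π_k f_k(x); normalise over all components.
Evaluate each component's likelihood at the observed value:
  p_A = 0.42·(1−0.42)^3 = 0.42·0.195112 = 0.081947
  p_B = 0.46·(1−0.46)^3 = 0.46·0.157464 = 0.0724334
  p_C = 0.53·(1−0.53)^3 = 0.53·0.103823 = 0.0550262
Multiply by the mixture weights:
  π_A·p_A = 0.44 × 0.081947 = 0.0360567
  π_B·p_B = 0.16 × 0.0724334 = 0.0115894
  π_C·p_C = 0.40 × 0.0550262 = 0.0220105
Normaliser: 0.0360567 + 0.0115894 + 0.0220105 = 0.0696565
Responsibility of Urn C: 0.0220105 / 0.0696565 ≈ 0.316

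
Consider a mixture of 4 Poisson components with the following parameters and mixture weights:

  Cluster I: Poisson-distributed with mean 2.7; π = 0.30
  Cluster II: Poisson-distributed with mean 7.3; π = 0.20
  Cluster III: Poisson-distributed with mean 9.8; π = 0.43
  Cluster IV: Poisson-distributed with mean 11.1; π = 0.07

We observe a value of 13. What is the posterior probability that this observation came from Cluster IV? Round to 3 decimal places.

0.166

Apply Bayes' rule: the posterior for each component is proportional to its prior times its likelihood at x.
Poisson probabilities:
  L_I = e^(−2.7)·2.7^13/13! = 4.37375e-06
  L_II = e^(−7.3)·7.3^13/13! = 0.0181371
  L_III = e^(−9.8)·9.8^13/13! = 0.0684814
  L_IV = e^(−11.1)·11.1^13/13! = 0.0942431
Multiply by the mixture weights:
  π_I·L_I = 0.30 × 4.37375e-06 = 1.31212e-06
  π_II·L_II = 0.20 × 0.0181371 = 0.00362741
  π_III·L_III = 0.43 × 0.0684814 = 0.029447
  π_IV·L_IV = 0.07 × 0.0942431 = 0.00659702
Denominator: 1.31212e-06 + 0.00362741 + 0.029447 + 0.00659702 = 0.0396728
P(Cluster IV | the observation) = 0.00659702 / 0.0396728 ≈ 0.166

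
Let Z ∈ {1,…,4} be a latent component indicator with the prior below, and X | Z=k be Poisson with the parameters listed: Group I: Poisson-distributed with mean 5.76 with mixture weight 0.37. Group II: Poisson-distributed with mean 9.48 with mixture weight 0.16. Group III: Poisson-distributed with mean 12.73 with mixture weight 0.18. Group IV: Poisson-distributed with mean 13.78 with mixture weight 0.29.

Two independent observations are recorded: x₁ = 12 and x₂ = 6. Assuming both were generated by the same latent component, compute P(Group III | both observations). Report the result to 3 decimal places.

0.161

The responsibility of component k is π_k f_k(x) divided by Σ_j π_j f_j(x).
Since both observations come from the same component, the likelihood for component k is f_k(x₁)·f_k(x₂).
  f_I = [e^(−5.76)·5.76^12/12! = 0.00877398] × [0.159833] = 0.00140237
  f_II = [e^(−9.48)·9.48^12/12! = 0.0839946] × [0.076985] = 0.00646632
  f_III = [e^(−12.73)·12.73^12/12! = 0.111953] × [0.0175013] = 0.00195932
  f_IV = [e^(−13.78)·13.78^12/12! = 0.101409] × [0.00985337] = 0.000999219
Weight by the priors:
  π_I·f_I = 0.37 × 0.00140237 = 0.000518877
  π_II·f_II = 0.16 × 0.00646632 = 0.00103461
  π_III·f_III = 0.18 × 0.00195932 = 0.000352677
  π_IV·f_IV = 0.29 × 0.000999219 = 0.000289773
Normaliser: 0.000518877 + 0.00103461 + 0.000352677 + 0.000289773 = 0.00219594
P(Group III | x) ≈ 0.161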